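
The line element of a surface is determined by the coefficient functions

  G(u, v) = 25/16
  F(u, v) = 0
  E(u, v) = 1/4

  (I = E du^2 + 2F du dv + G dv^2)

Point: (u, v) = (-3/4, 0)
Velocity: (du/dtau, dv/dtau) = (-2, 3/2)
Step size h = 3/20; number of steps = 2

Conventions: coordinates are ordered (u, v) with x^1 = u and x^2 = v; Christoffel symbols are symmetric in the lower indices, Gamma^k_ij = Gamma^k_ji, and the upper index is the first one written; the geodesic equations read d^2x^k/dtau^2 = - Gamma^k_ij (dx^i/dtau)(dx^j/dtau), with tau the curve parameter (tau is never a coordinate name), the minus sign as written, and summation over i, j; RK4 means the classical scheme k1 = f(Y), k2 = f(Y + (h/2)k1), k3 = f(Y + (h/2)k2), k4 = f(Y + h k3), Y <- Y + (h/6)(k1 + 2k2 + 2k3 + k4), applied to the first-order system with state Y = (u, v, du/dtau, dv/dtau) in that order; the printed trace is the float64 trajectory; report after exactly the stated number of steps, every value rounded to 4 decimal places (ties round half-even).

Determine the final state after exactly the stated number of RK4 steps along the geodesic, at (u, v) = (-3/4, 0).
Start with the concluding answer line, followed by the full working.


Answer: u = -1.3500, v = 0.4500, du/dtau = -2.0000, dv/dtau = 1.5000

f(Y) = (du/dtau, dv/dtau, -Gamma^u_ij Y'^i Y'^j, -Gamma^v_ij Y'^i Y'^j) with the Gammas evaluated at the stage position; h = 0.150000; intermediate values shown to 6 dp
step 0: u = -0.7500, v = 0.0000, du/dtau = -2.0000, dv/dtau = 1.5000
step 1:
  k1: at (u, v) = (-0.750000, 0.000000), (du/dtau, dv/dtau) = (-2.000000, 1.500000); Gamma_uuu = 0.000000, Gamma_uuv = 0.000000, Gamma_uvv = 0.000000, Gamma_vuu = 0.000000, Gamma_vuv = 0.000000, Gamma_vvv = 0.000000; k1 = (-2.000000, 1.500000, 0.000000, 0.000000)
  k2: at (u, v) = (-0.900000, 0.112500), (du/dtau, dv/dtau) = (-2.000000, 1.500000); Gamma_uuu = 0.000000, Gamma_uuv = 0.000000, Gamma_uvv = 0.000000, Gamma_vuu = 0.000000, Gamma_vuv = 0.000000, Gamma_vvv = 0.000000; k2 = (-2.000000, 1.500000, 0.000000, 0.000000)
  k3: at (u, v) = (-0.900000, 0.112500), (du/dtau, dv/dtau) = (-2.000000, 1.500000); Gamma_uuu = 0.000000, Gamma_uuv = 0.000000, Gamma_uvv = 0.000000, Gamma_vuu = 0.000000, Gamma_vuv = 0.000000, Gamma_vvv = 0.000000; k3 = (-2.000000, 1.500000, 0.000000, 0.000000)
  k4: at (u, v) = (-1.050000, 0.225000), (du/dtau, dv/dtau) = (-2.000000, 1.500000); Gamma_uuu = 0.000000, Gamma_uuv = 0.000000, Gamma_uvv = 0.000000, Gamma_vuu = 0.000000, Gamma_vuv = 0.000000, Gamma_vvv = 0.000000; k4 = (-2.000000, 1.500000, 0.000000, 0.000000)
  Y <- Y + (h/6)(k1 + 2k2 + 2k3 + k4): u = -1.0500, v = 0.2250, du/dtau = -2.0000, dv/dtau = 1.5000
step 2:
  k1: at (u, v) = (-1.050000, 0.225000), (du/dtau, dv/dtau) = (-2.000000, 1.500000); Gamma_uuu = 0.000000, Gamma_uuv = 0.000000, Gamma_uvv = 0.000000, Gamma_vuu = 0.000000, Gamma_vuv = 0.000000, Gamma_vvv = 0.000000; k1 = (-2.000000, 1.500000, 0.000000, 0.000000)
  k2: at (u, v) = (-1.200000, 0.337500), (du/dtau, dv/dtau) = (-2.000000, 1.500000); Gamma_uuu = 0.000000, Gamma_uuv = 0.000000, Gamma_uvv = 0.000000, Gamma_vuu = 0.000000, Gamma_vuv = 0.000000, Gamma_vvv = 0.000000; k2 = (-2.000000, 1.500000, 0.000000, 0.000000)
  k3: at (u, v) = (-1.200000, 0.337500), (du/dtau, dv/dtau) = (-2.000000, 1.500000); Gamma_uuu = 0.000000, Gamma_uuv = 0.000000, Gamma_uvv = 0.000000, Gamma_vuu = 0.000000, Gamma_vuv = 0.000000, Gamma_vvv = 0.000000; k3 = (-2.000000, 1.500000, 0.000000, 0.000000)
  k4: at (u, v) = (-1.350000, 0.450000), (du/dtau, dv/dtau) = (-2.000000, 1.500000); Gamma_uuu = 0.000000, Gamma_uuv = 0.000000, Gamma_uvv = 0.000000, Gamma_vuu = 0.000000, Gamma_vuv = 0.000000, Gamma_vvv = 0.000000; k4 = (-2.000000, 1.500000, 0.000000, 0.000000)
  Y <- Y + (h/6)(k1 + 2k2 + 2k3 + k4): u = -1.3500, v = 0.4500, du/dtau = -2.0000, dv/dtau = 1.5000


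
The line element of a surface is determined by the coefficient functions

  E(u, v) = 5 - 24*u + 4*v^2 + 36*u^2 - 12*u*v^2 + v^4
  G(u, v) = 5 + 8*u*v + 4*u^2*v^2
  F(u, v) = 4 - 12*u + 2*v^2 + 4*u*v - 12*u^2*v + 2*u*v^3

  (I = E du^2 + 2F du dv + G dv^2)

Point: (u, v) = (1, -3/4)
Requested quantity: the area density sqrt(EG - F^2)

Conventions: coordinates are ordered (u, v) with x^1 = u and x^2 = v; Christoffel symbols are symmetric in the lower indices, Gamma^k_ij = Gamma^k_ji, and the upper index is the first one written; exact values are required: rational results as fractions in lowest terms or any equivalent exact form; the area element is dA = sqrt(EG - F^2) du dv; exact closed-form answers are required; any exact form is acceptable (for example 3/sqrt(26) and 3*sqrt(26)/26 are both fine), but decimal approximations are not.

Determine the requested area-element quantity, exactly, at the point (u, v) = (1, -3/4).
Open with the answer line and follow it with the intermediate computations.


Answer: sqrt(EG - F^2) = sqrt(3345)/16

E = 3281/256, F = -55/32, G = 5/4; EG - F^2 = 3345/256


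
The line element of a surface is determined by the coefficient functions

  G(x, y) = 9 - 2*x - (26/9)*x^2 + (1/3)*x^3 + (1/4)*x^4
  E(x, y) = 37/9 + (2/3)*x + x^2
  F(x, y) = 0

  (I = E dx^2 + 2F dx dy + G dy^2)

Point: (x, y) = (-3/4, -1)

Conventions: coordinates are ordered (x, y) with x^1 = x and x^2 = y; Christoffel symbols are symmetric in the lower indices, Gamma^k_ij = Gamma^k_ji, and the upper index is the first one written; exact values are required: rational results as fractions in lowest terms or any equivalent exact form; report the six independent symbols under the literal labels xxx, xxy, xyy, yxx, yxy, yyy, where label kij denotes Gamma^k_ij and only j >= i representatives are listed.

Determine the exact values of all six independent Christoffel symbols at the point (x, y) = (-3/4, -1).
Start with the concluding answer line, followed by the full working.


Answer: Gamma_xxx = -60/601, Gamma_xxy = 0, Gamma_xyy = -1425/4808, Gamma_yxx = 0, Gamma_yxy = 8/57, Gamma_yyy = 0

E = 601/144, F = 0, G = 9025/1024 at the point
E_x = -5/6, E_y = 0, F_x = 0, F_y = 0, G_x = 475/192, G_y = 0
EG - F^2 = 5424025/147456;  g^inv = (147456/5424025) * [[9025/1024, 0], [0, 601/144]]
first-kind symbols [ij,l] = (1/2)(d_i g_jl + d_j g_il - d_l g_ij): [xx,x] = E_x/2 = -5/12, [xx,y] = F_x - E_y/2 = 0, [xy,x] = E_y/2 = 0, [xy,y] = G_x/2 = 475/384, [yy,x] = F_y - G_x/2 = -475/384, [yy,y] = G_y/2 = 0
Gamma^x_ij = (G*[ij,x] - F*[ij,y])/(EG - F^2), Gamma^y_ij = (E*[ij,y] - F*[ij,x])/(EG - F^2)


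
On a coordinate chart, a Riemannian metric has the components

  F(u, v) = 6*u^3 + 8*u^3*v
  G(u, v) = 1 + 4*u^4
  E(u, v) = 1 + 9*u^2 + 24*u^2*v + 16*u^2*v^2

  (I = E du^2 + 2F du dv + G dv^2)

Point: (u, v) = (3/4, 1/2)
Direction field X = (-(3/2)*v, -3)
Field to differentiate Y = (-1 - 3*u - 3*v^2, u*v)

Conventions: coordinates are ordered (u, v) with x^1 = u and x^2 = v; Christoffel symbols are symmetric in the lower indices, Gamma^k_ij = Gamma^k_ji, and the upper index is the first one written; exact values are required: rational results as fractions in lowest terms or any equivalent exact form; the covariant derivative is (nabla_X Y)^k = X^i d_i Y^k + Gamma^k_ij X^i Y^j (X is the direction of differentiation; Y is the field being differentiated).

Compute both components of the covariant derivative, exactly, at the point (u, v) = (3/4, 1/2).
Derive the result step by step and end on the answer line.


E = 241/16, F = 135/32, G = 145/64 at the point
E_u = 75/2, E_v = 45/2, F_u = 135/8, F_v = 27/8, G_u = 27/4, G_v = 0
EG - F^2 = 1045/64;  g^inv = (64/1045) * [[145/64, -135/32], [-135/32, 241/16]]
first-kind symbols [ij,l] = (1/2)(d_i g_jl + d_j g_il - d_l g_ij): [uu,u] = E_u/2 = 75/4, [uu,v] = F_u - E_v/2 = 45/8, [uv,u] = E_v/2 = 45/4, [uv,v] = G_u/2 = 27/8, [vv,u] = F_v - G_u/2 = 0, [vv,v] = G_v/2 = 0
Gamma^u_ij = (G*[ij,u] - F*[ij,v])/(EG - F^2), Gamma^v_ij = (E*[ij,v] - F*[ij,u])/(EG - F^2)
Gamma_uuu = 240/209, Gamma_uuv = 144/209, Gamma_uvv = 0, Gamma_vuu = 72/209, Gamma_vuv = 216/1045, Gamma_vvv = 0
X = (-3/4, -3), Y = (-4, 3/8) at the point

Answer: (nabla_X Y)^u = 19035/836, (nabla_X Y)^v = 1389/1672


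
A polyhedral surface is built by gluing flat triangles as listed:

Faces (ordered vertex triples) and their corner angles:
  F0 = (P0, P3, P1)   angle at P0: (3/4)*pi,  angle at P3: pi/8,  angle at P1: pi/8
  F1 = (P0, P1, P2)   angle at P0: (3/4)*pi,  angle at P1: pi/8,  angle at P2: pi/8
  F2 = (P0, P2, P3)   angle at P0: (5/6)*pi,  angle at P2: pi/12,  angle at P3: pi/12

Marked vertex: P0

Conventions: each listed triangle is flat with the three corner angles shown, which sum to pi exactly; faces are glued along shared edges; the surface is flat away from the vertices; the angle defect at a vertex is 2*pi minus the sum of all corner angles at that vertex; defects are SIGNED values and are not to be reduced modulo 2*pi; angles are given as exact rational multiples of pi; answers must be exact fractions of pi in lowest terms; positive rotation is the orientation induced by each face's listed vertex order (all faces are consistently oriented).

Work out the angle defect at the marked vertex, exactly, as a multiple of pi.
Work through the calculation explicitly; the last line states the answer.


Sum of corner angles at P0: (7/3)*pi
defect = 2*pi - (7/3)*pi

Answer: defect(P0) = -pi/3


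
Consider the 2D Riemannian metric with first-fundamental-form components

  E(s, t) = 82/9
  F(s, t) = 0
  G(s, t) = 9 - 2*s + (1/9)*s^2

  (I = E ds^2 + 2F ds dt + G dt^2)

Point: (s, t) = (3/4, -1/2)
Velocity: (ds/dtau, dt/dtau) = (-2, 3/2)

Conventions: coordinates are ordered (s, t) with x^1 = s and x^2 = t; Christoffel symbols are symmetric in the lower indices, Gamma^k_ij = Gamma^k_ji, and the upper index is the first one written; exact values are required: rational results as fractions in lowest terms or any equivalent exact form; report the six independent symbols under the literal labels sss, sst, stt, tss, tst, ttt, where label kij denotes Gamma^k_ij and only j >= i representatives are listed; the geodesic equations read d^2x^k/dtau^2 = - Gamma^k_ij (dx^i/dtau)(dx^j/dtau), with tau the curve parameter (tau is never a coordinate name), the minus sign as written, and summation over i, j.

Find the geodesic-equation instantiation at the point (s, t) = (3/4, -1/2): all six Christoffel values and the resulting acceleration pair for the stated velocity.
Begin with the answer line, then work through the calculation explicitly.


Answer: Gamma_sss = 0, Gamma_sst = 0, Gamma_stt = 33/328, Gamma_tss = 0, Gamma_tst = -4/33, Gamma_ttt = 0; accelerations (d^2s/dtau^2, d^2t/dtau^2) = (-297/1312, -8/11)

E = 82/9, F = 0, G = 121/16 at the point
E_s = 0, E_t = 0, F_s = 0, F_t = 0, G_s = -11/6, G_t = 0
EG - F^2 = 4961/72;  g^inv = (72/4961) * [[121/16, 0], [0, 82/9]]
first-kind symbols [ij,l] = (1/2)(d_i g_jl + d_j g_il - d_l g_ij): [ss,s] = E_s/2 = 0, [ss,t] = F_s - E_t/2 = 0, [st,s] = E_t/2 = 0, [st,t] = G_s/2 = -11/12, [tt,s] = F_t - G_s/2 = 11/12, [tt,t] = G_t/2 = 0
Gamma^s_ij = (G*[ij,s] - F*[ij,t])/(EG - F^2), Gamma^t_ij = (E*[ij,t] - F*[ij,s])/(EG - F^2)
Gamma_sss = 0, Gamma_sst = 0, Gamma_stt = 33/328, Gamma_tss = 0, Gamma_tst = -4/33, Gamma_ttt = 0
d^2s/dtau^2 = -(Gamma_sss*(-2)^2 + 2*Gamma_sst*(-2)*(3/2) + Gamma_stt*(3/2)^2) = -297/1312
d^2t/dtau^2 = -(Gamma_tss*(-2)^2 + 2*Gamma_tst*(-2)*(3/2) + Gamma_ttt*(3/2)^2) = -8/11


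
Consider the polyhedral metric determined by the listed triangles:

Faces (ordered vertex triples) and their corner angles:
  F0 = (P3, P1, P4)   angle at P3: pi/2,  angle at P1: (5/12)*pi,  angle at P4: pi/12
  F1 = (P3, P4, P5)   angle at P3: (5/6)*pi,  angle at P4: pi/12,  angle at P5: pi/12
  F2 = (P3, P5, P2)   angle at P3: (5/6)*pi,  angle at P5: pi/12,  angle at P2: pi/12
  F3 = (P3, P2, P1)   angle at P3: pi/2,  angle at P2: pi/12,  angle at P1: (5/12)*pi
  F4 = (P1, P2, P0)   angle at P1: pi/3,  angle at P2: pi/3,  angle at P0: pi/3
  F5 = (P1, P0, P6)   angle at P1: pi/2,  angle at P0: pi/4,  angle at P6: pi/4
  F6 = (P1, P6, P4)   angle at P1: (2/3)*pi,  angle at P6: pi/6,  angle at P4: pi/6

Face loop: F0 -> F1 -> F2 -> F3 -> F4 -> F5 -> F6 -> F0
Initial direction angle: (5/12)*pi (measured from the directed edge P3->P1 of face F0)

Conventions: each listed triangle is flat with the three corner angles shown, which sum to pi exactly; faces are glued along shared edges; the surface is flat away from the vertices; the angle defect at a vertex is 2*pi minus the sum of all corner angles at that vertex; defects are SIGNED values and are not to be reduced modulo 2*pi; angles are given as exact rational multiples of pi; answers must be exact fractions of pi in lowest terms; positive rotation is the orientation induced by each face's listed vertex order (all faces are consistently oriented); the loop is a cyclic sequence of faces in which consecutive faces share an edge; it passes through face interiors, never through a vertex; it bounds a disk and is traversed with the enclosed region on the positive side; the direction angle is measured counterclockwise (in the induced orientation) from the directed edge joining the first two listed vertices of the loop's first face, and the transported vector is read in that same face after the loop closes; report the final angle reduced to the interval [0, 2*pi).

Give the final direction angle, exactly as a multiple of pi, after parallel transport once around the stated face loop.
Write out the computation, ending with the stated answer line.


enclosed vertex P1: corner angles sum to (7/3)*pi, defect = 2*pi - (7/3)*pi = -pi/3
enclosed vertex P3: corner angles sum to (8/3)*pi, defect = 2*pi - (8/3)*pi = (-2/3)*pi
final direction = starting direction + enclosed defect total, reduced mod 2*pi (induced orientation)
final angle = (5/12)*pi - pi = (17/12)*pi (mod 2*pi)

Answer: final direction angle = (17/12)*pi


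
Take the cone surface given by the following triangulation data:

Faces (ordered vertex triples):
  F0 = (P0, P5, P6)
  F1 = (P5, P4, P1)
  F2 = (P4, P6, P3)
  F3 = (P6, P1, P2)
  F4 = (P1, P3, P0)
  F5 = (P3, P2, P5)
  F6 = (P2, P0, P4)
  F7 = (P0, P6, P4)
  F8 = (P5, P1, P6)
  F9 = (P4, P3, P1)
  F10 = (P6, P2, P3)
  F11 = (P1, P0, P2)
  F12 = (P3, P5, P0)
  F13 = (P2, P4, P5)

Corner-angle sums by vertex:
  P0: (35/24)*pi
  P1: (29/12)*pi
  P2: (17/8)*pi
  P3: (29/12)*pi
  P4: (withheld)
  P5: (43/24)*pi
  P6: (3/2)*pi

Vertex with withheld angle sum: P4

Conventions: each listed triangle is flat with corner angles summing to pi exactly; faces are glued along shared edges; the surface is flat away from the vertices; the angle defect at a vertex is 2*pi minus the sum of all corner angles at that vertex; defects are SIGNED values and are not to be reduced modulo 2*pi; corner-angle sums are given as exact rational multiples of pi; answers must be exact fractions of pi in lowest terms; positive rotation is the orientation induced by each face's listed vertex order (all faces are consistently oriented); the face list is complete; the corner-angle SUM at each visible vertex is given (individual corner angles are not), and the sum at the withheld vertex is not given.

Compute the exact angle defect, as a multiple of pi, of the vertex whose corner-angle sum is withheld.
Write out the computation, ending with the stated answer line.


V = 7, E = 21, F = 14; chi = V - E + F = 0
Gauss-Bonnet: total defect = 2*pi*chi = 0; visible defects sum to (7/24)*pi

Answer: defect(P4) = (-7/24)*pi


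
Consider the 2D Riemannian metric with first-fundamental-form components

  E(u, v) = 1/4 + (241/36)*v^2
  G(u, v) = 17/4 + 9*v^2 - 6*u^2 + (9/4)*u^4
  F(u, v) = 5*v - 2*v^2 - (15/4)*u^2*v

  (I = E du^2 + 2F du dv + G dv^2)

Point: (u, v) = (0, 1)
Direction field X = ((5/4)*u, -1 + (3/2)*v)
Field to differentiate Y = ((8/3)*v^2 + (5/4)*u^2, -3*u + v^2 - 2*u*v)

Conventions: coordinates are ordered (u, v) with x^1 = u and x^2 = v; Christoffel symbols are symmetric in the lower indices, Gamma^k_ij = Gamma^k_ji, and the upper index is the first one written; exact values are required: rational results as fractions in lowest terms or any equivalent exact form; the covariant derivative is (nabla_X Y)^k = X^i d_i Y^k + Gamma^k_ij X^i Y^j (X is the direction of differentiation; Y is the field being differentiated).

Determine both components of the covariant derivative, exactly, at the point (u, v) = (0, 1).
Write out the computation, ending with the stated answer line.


E = 125/18, F = 3, G = 53/4 at the point
E_u = 0, E_v = 241/18, F_u = 0, F_v = 1, G_u = 0, G_v = 18
EG - F^2 = 5977/72;  g^inv = (72/5977) * [[53/4, -3], [-3, 125/18]]
first-kind symbols [ij,l] = (1/2)(d_i g_jl + d_j g_il - d_l g_ij): [uu,u] = E_u/2 = 0, [uu,v] = F_u - E_v/2 = -241/36, [uv,u] = E_v/2 = 241/36, [uv,v] = G_u/2 = 0, [vv,u] = F_v - G_u/2 = 1, [vv,v] = G_v/2 = 9
Gamma^u_ij = (G*[ij,u] - F*[ij,v])/(EG - F^2), Gamma^v_ij = (E*[ij,v] - F*[ij,u])/(EG - F^2)
Gamma_uuu = 1446/5977, Gamma_uuv = 12773/11954, Gamma_uvv = -990/5977, Gamma_vuu = -30125/53793, Gamma_vuv = -1446/5977, Gamma_vvv = 4284/5977
X = (0, 1/2), Y = (8/3, 1) at the point

Answer: (nabla_X Y)^u = 23959/5977, (nabla_X Y)^v = 6191/5977


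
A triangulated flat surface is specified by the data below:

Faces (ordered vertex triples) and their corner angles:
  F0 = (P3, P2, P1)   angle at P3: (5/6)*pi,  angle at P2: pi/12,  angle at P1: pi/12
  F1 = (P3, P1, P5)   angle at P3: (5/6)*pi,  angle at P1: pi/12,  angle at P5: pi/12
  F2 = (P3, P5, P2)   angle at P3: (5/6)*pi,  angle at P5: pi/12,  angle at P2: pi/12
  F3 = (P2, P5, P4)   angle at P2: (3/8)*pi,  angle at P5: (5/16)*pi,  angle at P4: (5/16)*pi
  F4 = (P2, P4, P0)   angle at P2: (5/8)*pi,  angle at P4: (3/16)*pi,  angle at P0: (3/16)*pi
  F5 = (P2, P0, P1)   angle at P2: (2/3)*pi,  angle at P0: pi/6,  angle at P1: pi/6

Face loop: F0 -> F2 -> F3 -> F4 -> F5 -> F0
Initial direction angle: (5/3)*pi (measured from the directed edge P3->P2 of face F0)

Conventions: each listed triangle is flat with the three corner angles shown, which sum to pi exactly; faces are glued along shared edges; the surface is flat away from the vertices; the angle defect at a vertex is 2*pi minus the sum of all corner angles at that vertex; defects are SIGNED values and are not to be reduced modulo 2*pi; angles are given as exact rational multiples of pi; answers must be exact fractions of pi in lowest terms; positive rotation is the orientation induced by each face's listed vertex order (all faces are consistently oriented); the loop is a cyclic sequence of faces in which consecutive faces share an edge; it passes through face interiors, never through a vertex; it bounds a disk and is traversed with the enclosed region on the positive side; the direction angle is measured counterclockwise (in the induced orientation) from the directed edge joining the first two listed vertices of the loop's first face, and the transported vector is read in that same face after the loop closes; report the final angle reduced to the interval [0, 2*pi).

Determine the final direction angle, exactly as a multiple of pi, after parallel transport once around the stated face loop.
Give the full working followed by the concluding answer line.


enclosed vertex P2: corner angles sum to (11/6)*pi, defect = 2*pi - (11/6)*pi = pi/6
transport around the loop rotates by the sum of enclosed defects; add to the initial angle mod 2*pi
final angle = (5/3)*pi + pi/6 = (11/6)*pi (mod 2*pi)

Answer: final direction angle = (11/6)*pi


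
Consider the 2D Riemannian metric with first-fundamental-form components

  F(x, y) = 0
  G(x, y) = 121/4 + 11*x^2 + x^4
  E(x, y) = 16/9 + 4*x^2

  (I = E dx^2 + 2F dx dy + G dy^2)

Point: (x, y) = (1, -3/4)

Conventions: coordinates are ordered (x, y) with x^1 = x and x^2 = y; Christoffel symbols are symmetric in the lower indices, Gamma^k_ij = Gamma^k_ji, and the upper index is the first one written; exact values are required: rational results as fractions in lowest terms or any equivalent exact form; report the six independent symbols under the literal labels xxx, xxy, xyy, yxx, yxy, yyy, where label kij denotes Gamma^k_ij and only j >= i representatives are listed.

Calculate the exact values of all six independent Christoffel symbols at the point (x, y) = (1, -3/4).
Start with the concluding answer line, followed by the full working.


Answer: Gamma_xxx = 9/13, Gamma_xxy = 0, Gamma_xyy = -9/4, Gamma_yxx = 0, Gamma_yxy = 4/13, Gamma_yyy = 0

E = 52/9, F = 0, G = 169/4 at the point
E_x = 8, E_y = 0, F_x = 0, F_y = 0, G_x = 26, G_y = 0
EG - F^2 = 2197/9;  g^inv = (9/2197) * [[169/4, 0], [0, 52/9]]
first-kind symbols [ij,l] = (1/2)(d_i g_jl + d_j g_il - d_l g_ij): [xx,x] = E_x/2 = 4, [xx,y] = F_x - E_y/2 = 0, [xy,x] = E_y/2 = 0, [xy,y] = G_x/2 = 13, [yy,x] = F_y - G_x/2 = -13, [yy,y] = G_y/2 = 0
Gamma^x_ij = (G*[ij,x] - F*[ij,y])/(EG - F^2), Gamma^y_ij = (E*[ij,y] - F*[ij,x])/(EG - F^2)


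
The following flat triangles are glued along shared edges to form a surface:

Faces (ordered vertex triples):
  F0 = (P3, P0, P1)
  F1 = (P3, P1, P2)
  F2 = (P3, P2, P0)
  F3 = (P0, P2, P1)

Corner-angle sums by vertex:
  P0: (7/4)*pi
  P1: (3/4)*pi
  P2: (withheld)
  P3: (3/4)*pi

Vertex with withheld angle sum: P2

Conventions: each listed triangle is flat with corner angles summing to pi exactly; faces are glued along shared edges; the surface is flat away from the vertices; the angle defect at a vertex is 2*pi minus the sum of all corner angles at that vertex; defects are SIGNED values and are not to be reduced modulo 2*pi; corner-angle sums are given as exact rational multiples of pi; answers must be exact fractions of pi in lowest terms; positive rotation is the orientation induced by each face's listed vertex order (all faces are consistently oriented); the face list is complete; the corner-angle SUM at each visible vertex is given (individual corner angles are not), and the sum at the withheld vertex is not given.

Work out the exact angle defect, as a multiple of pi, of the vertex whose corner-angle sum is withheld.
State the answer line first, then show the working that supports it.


Answer: defect(P2) = (5/4)*pi

V = 4, E = 6, F = 4; chi = V - E + F = 2
Gauss-Bonnet: total defect = 2*pi*chi = 4*pi; visible defects sum to (11/4)*pi


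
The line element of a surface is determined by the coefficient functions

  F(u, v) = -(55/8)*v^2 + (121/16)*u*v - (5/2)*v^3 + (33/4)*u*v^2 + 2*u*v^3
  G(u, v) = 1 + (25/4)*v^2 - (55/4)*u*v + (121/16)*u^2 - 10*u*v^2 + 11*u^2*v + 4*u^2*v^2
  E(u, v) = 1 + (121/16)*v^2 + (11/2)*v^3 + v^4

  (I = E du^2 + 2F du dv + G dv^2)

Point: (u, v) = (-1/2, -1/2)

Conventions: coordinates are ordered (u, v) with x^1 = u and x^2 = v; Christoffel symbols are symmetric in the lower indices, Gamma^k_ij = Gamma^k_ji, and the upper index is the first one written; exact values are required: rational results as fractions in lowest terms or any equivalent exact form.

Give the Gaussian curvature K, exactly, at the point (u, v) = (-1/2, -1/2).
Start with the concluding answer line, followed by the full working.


Answer: K = -64/121

E = 145/64, F = -27/64, G = 73/64, EG - F^2 = 77/32 at the point
E_u = 0, E_v = -63/16, F_u = -63/32, F_v = 147/32, G_u = 21/16, G_v = -21/8
E_vv = 13/8, F_uv = 13/16, G_uu = 49/8
Compute both Brioschi determinants and normalise by (EG - F^2)^2.
M1 = [[-E_vv/2 + F_uv - G_uu/2, E_u/2, F_u - E_v/2], [F_v - G_u/2, E, F], [G_v/2, F, G]] = [[-49/16, 0, 0], [63/16, 145/64, -27/64], [-21/16, -27/64, 73/64]]; det M1 = -3773/512
M2 = [[0, E_v/2, G_u/2], [E_v/2, E, F], [G_u/2, F, G]] = [[0, -63/32, 21/32], [-63/32, 145/64, -27/64], [21/32, -27/64, 73/64]]; det M2 = -2205/512
det M1 - det M2 = -49/16; K = -49/16 / (77/32)^2 = -64/121


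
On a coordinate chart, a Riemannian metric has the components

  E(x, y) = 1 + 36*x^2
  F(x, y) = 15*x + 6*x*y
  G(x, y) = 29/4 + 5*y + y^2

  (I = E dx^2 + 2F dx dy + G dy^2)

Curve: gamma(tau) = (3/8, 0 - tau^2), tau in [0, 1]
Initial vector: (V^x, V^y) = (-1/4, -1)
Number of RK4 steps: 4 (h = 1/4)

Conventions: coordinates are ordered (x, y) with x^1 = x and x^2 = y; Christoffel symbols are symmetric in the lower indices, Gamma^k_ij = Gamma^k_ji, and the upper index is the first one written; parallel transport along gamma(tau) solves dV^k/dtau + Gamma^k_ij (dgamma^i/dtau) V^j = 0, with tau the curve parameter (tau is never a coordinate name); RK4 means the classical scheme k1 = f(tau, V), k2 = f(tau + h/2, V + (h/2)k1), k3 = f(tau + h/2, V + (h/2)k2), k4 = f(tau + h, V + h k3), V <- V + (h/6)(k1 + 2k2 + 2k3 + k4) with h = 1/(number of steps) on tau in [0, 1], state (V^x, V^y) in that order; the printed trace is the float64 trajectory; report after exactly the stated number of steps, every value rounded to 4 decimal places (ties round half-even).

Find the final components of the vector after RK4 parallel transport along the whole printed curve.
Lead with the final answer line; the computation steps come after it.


Answer: V^x = -0.5003, V^y = -1.2170

gamma'(tau) = (0, -2*tau); f(tau, V)^k = -Gamma^k_ij(gamma(tau)) gamma'^i(tau) V^j; h = 1/4; intermediate values shown to 6 dp
curve data and Christoffel symbols at the stage parameters:
  tau = 0.000000: gamma = (0.375000, 0.000000), gamma' = (0.000000, 0.000000); Gamma_xxx = 1.096447, Gamma_xxy = 0.000000, Gamma_xyy = 0.182741, Gamma_yxx = 1.218274, Gamma_yxy = 0.000000, Gamma_yyy = 0.203046
  tau = 0.125000: gamma = (0.375000, -0.015625), gamma' = (0.000000, -0.250000); Gamma_xxx = 1.103426, Gamma_xxy = 0.000000, Gamma_xyy = 0.183904, Gamma_yxx = 1.218366, Gamma_yxy = 0.000000, Gamma_yyy = 0.203061
  tau = 0.250000: gamma = (0.375000, -0.062500), gamma' = (0.000000, -0.500000); Gamma_xxx = 1.124634, Gamma_xxy = 0.000000, Gamma_xyy = 0.187439, Gamma_yxx = 1.218353, Gamma_yxy = 0.000000, Gamma_yyy = 0.203059
  tau = 0.375000: gamma = (0.375000, -0.140625), gamma' = (0.000000, -0.750000); Gamma_xxx = 1.160876, Gamma_xxy = 0.000000, Gamma_xyy = 0.193479, Gamma_yxx = 1.217307, Gamma_yxy = 0.000000, Gamma_yyy = 0.202885
  tau = 0.500000: gamma = (0.375000, -0.250000), gamma' = (0.000000, -1.000000); Gamma_xxx = 1.213483, Gamma_xxy = 0.000000, Gamma_xyy = 0.202247, Gamma_yxx = 1.213483, Gamma_yxy = 0.000000, Gamma_yyy = 0.202247
  tau = 0.625000: gamma = (0.375000, -0.390625), gamma' = (0.000000, -1.250000); Gamma_xxx = 1.284251, Gamma_xxy = 0.000000, Gamma_xyy = 0.214042, Gamma_yxx = 1.203985, Gamma_yxy = 0.000000, Gamma_yyy = 0.200664
  tau = 0.750000: gamma = (0.375000, -0.562500), gamma' = (0.000000, -1.500000); Gamma_xxx = 1.375249, Gamma_xxy = 0.000000, Gamma_xyy = 0.229208, Gamma_yxx = 1.184242, Gamma_yxy = 0.000000, Gamma_yyy = 0.197374
  tau = 0.875000: gamma = (0.375000, -0.765625), gamma' = (0.000000, -1.750000); Gamma_xxx = 1.488332, Gamma_xxy = 0.000000, Gamma_xyy = 0.248055, Gamma_yxx = 1.147256, Gamma_yxy = 0.000000, Gamma_yyy = 0.191209
  tau = 1.000000: gamma = (0.375000, -1.000000), gamma' = (0.000000, -2.000000); Gamma_xxx = 1.624060, Gamma_xxy = 0.000000, Gamma_xyy = 0.270677, Gamma_yxx = 1.082707, Gamma_yxy = 0.000000, Gamma_yyy = 0.180451
step 0: V^x = -0.2500, V^y = -1.0000
step 1: k1 = (0.000000, 0.000000), k2 = (-0.045976, -0.050765), k3 = (-0.046268, -0.051087), k4 = (-0.094916, -0.102826); V <- V + (h/6)(k1 + 2k2 + 2k3 + k4): V^x = -0.2616, V^y = -1.0128
step 2: k1 = (-0.094916, -0.102826), k2 = (-0.148828, -0.156063), k3 = (-0.149794, -0.157075), k4 = (-0.212772, -0.212772); V <- V + (h/6)(k1 + 2k2 + 2k3 + k4): V^x = -0.2993, V^y = -1.0520
step 3: k1 = (-0.212767, -0.212767), k2 = (-0.288585, -0.270549), k3 = (-0.290518, -0.272360), k4 = (-0.385106, -0.331619); V <- V + (h/6)(k1 + 2k2 + 2k3 + k4): V^x = -0.3725, V^y = -1.1199
step 4: k1 = (-0.385050, -0.331571), k2 = (-0.504155, -0.388620), k3 = (-0.507251, -0.391006), k4 = (-0.659203, -0.439468); V <- V + (h/6)(k1 + 2k2 + 2k3 + k4): V^x = -0.5003, V^y = -1.2170


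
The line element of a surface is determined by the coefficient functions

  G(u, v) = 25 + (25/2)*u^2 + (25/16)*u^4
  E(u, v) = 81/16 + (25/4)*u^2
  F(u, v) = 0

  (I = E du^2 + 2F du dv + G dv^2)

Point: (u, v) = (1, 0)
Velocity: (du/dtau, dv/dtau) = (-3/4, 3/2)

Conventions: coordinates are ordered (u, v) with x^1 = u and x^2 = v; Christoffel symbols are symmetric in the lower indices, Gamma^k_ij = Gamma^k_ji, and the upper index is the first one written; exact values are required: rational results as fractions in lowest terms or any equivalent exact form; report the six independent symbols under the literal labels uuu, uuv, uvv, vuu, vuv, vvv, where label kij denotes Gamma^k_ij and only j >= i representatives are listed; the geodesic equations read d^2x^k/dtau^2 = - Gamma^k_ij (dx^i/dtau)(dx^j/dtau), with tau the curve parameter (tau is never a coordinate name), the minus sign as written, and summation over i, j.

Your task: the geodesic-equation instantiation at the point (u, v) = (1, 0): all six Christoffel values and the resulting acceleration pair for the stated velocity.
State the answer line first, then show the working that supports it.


Answer: Gamma_uuu = 100/181, Gamma_uuv = 0, Gamma_uvv = -250/181, Gamma_vuu = 0, Gamma_vuv = 2/5, Gamma_vvv = 0; accelerations (d^2u/dtau^2, d^2v/dtau^2) = (2025/724, 9/10)

E = 181/16, F = 0, G = 625/16 at the point
E_u = 25/2, E_v = 0, F_u = 0, F_v = 0, G_u = 125/4, G_v = 0
EG - F^2 = 113125/256;  g^inv = (256/113125) * [[625/16, 0], [0, 181/16]]
first-kind symbols [ij,l] = (1/2)(d_i g_jl + d_j g_il - d_l g_ij): [uu,u] = E_u/2 = 25/4, [uu,v] = F_u - E_v/2 = 0, [uv,u] = E_v/2 = 0, [uv,v] = G_u/2 = 125/8, [vv,u] = F_v - G_u/2 = -125/8, [vv,v] = G_v/2 = 0
Gamma^u_ij = (G*[ij,u] - F*[ij,v])/(EG - F^2), Gamma^v_ij = (E*[ij,v] - F*[ij,u])/(EG - F^2)
Gamma_uuu = 100/181, Gamma_uuv = 0, Gamma_uvv = -250/181, Gamma_vuu = 0, Gamma_vuv = 2/5, Gamma_vvv = 0
d^2u/dtau^2 = -(Gamma_uuu*(-3/4)^2 + 2*Gamma_uuv*(-3/4)*(3/2) + Gamma_uvv*(3/2)^2) = 2025/724
d^2v/dtau^2 = -(Gamma_vuu*(-3/4)^2 + 2*Gamma_vuv*(-3/4)*(3/2) + Gamma_vvv*(3/2)^2) = 9/10


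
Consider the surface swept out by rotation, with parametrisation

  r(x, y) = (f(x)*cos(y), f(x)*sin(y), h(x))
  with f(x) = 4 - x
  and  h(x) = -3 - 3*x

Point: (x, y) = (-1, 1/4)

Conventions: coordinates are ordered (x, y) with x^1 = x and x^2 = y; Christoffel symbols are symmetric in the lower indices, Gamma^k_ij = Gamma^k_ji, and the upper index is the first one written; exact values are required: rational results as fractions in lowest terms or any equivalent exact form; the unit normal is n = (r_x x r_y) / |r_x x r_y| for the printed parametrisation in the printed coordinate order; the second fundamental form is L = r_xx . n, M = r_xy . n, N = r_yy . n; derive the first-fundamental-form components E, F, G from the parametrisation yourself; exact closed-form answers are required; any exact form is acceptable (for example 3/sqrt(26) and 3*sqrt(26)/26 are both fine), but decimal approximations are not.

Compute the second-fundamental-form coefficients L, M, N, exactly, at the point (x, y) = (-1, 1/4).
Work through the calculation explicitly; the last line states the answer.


f = 5, f' = -1, f'' = 0, h' = -3, h'' = 0
E = 10, F = 0, G = 25; answer radicand W^2 = 10
unnormalised second-form numerators: l = 0, m = 0, n = -15; L = l/sqrt(10), and similarly M = m/sqrt(W^2), N = n/sqrt(W^2)

Answer: L = 0, M = 0, N = -3*sqrt(10)/2


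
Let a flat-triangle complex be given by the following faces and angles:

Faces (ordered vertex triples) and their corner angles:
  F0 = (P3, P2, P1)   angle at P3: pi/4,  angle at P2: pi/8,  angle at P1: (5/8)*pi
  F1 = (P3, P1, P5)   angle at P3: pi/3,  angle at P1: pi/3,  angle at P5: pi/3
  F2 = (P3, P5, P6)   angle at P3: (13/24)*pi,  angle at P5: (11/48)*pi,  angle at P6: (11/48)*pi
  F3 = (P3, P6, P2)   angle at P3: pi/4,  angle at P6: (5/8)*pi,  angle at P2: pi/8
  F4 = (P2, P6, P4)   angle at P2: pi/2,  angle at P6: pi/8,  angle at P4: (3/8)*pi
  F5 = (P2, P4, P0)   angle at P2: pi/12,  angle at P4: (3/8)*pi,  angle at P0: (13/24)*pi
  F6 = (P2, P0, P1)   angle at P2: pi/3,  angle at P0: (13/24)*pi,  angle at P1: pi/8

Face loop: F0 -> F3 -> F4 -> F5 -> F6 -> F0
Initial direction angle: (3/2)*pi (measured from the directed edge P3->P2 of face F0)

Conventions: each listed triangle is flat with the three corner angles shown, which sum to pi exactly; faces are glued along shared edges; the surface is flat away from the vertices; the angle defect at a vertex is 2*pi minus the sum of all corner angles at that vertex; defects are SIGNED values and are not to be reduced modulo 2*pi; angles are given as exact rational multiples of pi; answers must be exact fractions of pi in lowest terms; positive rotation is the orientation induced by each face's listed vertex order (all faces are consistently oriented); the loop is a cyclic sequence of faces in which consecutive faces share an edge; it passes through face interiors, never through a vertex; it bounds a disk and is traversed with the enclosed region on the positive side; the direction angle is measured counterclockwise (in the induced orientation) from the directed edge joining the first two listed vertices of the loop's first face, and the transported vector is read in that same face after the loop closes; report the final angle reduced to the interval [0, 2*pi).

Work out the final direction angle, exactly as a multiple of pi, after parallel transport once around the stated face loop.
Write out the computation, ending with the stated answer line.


enclosed vertex P2: corner angles sum to (7/6)*pi, defect = 2*pi - (7/6)*pi = (5/6)*pi
the final direction is the initial angle plus the enclosed defects, taken mod 2*pi in the induced orientation
final angle = (3/2)*pi + (5/6)*pi = pi/3 (mod 2*pi)

Answer: final direction angle = pi/3


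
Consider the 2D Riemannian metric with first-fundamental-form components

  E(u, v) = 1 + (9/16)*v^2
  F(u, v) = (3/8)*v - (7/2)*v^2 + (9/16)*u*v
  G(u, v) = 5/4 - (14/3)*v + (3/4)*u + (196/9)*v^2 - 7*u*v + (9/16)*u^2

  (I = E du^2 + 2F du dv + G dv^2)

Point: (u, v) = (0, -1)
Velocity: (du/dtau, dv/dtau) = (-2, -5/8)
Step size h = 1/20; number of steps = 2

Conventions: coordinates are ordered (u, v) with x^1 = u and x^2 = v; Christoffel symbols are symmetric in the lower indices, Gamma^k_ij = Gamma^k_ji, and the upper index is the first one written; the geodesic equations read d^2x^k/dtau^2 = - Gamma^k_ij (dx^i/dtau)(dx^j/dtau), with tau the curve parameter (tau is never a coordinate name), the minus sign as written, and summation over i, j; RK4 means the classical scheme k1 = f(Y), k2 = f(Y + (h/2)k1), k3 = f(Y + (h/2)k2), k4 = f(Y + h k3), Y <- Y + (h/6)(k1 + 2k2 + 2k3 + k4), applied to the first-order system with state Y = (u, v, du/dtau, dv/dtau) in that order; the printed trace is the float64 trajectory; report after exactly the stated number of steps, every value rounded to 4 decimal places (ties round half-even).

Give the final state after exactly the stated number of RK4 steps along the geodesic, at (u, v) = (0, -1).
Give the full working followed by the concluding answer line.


f(Y) = (du/dtau, dv/dtau, -Gamma^u_ij Y'^i Y'^j, -Gamma^v_ij Y'^i Y'^j) with the Gammas evaluated at the stage position; h = 0.050000; intermediate values shown to 6 dp
step 0: u = 0.0000, v = -1.0000, du/dtau = -2.0000, dv/dtau = -0.6250
step 1:
  k1: at (u, v) = (0.000000, -1.000000), (du/dtau, dv/dtau) = (-2.000000, -0.625000); Gamma_uuu = 0.000000, Gamma_uuv = -0.019907, Gamma_uvv = 0.123863, Gamma_vuu = 0.000000, Gamma_vuv = 0.137134, Gamma_vvv = -0.853281; k1 = (-2.000000, -0.625000, 0.001382, -0.009523)
  k2: at (u, v) = (-0.050000, -1.015625), (du/dtau, dv/dtau) = (-1.999965, -0.625238); Gamma_uuu = 0.000000, Gamma_uuv = -0.019946, Gamma_uvv = 0.124108, Gamma_vuu = 0.000000, Gamma_vuv = 0.136219, Gamma_vvv = -0.847583; k2 = (-1.999965, -0.625238, 0.001366, -0.009331)
  k3: at (u, v) = (-0.049999, -1.015631), (du/dtau, dv/dtau) = (-1.999966, -0.625233); Gamma_uuu = 0.000000, Gamma_uuv = -0.019946, Gamma_uvv = 0.124107, Gamma_vuu = 0.000000, Gamma_vuv = 0.136218, Gamma_vvv = -0.847579; k3 = (-1.999966, -0.625233, 0.001367, -0.009334)
  k4: at (u, v) = (-0.099998, -1.031262), (du/dtau, dv/dtau) = (-1.999932, -0.625467); Gamma_uuu = 0.000000, Gamma_uuv = -0.019982, Gamma_uvv = 0.124333, Gamma_vuu = 0.000000, Gamma_vuv = 0.135313, Gamma_vvv = -0.841948; k4 = (-1.999932, -0.625467, 0.001351, -0.009146)
  Y <- Y + (h/6)(k1 + 2k2 + 2k3 + k4): u = -0.1000, v = -1.0313, du/dtau = -1.9999, dv/dtau = -0.6255
step 2:
  k1: at (u, v) = (-0.099998, -1.031262), (du/dtau, dv/dtau) = (-1.999932, -0.625467); Gamma_uuu = 0.000000, Gamma_uuv = -0.019982, Gamma_uvv = 0.124333, Gamma_vuu = 0.000000, Gamma_vuv = 0.135313, Gamma_vvv = -0.841948; k1 = (-1.999932, -0.625467, 0.001351, -0.009146)
  k2: at (u, v) = (-0.149997, -1.046898), (du/dtau, dv/dtau) = (-1.999898, -0.625695); Gamma_uuu = 0.000000, Gamma_uuv = -0.020015, Gamma_uvv = 0.124540, Gamma_vuu = 0.000000, Gamma_vuv = 0.134419, Gamma_vvv = -0.836382; k2 = (-1.999898, -0.625695, 0.001335, -0.008964)
  k3: at (u, v) = (-0.149996, -1.046904), (du/dtau, dv/dtau) = (-1.999898, -0.625691); Gamma_uuu = 0.000000, Gamma_uuv = -0.020015, Gamma_uvv = 0.124540, Gamma_vuu = 0.000000, Gamma_vuv = 0.134418, Gamma_vvv = -0.836378; k3 = (-1.999898, -0.625691, 0.001335, -0.008966)
  k4: at (u, v) = (-0.199993, -1.062546), (du/dtau, dv/dtau) = (-1.999865, -0.625915); Gamma_uuu = 0.000000, Gamma_uuv = -0.020046, Gamma_uvv = 0.124730, Gamma_vuu = 0.000000, Gamma_vuv = 0.133534, Gamma_vvv = -0.830876; k4 = (-1.999865, -0.625915, 0.001319, -0.008788)
  Y <- Y + (h/6)(k1 + 2k2 + 2k3 + k4): u = -0.2000, v = -1.0625, du/dtau = -1.9999, dv/dtau = -0.6259

Answer: u = -0.2000, v = -1.0625, du/dtau = -1.9999, dv/dtau = -0.6259


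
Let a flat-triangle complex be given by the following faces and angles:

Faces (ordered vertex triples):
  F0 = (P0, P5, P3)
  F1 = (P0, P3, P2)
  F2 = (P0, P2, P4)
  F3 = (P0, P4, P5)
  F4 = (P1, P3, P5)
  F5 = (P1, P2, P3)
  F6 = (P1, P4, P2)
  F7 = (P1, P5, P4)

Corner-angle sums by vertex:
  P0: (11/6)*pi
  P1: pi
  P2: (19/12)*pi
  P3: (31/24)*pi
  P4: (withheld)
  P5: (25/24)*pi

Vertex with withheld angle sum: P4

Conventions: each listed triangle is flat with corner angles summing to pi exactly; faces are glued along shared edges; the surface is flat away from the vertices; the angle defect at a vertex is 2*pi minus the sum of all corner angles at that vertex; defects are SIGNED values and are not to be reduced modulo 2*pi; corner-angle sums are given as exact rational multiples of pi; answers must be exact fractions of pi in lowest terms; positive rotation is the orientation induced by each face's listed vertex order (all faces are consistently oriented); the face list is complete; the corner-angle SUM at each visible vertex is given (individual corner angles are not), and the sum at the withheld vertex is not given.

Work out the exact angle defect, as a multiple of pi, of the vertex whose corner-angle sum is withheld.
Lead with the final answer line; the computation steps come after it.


Answer: defect(P4) = (3/4)*pi

V = 6, E = 12, F = 8; chi = V - E + F = 2
Gauss-Bonnet: total defect = 2*pi*chi = 4*pi; visible defects sum to (13/4)*pi


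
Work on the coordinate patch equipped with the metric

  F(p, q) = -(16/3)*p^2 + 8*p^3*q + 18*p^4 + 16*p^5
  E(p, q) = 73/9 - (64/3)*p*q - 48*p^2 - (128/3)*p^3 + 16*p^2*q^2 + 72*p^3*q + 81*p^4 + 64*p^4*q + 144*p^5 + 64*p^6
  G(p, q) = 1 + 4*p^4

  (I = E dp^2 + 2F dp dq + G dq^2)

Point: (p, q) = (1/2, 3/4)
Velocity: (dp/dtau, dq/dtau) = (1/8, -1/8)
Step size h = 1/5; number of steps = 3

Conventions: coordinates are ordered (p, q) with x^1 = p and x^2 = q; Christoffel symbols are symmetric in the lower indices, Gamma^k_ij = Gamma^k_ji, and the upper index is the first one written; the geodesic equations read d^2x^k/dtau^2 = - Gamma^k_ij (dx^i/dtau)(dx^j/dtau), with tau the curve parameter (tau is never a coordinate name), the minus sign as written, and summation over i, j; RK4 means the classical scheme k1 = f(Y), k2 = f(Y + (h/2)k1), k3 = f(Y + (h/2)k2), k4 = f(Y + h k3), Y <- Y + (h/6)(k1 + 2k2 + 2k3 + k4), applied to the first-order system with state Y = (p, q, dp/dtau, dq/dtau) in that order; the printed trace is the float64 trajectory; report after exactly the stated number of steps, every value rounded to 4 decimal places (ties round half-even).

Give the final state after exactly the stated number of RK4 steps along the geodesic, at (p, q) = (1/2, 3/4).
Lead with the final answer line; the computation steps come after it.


Answer: p = 0.5642, q = 0.6726, dp/dtau = 0.0934, dq/dtau = -0.1320

f(Y) = (dp/dtau, dq/dtau, -Gamma^p_ij Y'^i Y'^j, -Gamma^q_ij Y'^i Y'^j) with the Gammas evaluated at the stage position; h = 0.200000; intermediate values shown to 6 dp
step 0: p = 0.5000, q = 0.7500, dp/dtau = 0.1250, dq/dtau = -0.1250
step 1:
  k1: at (p, q) = (0.500000, 0.750000), (dp/dtau, dq/dtau) = (0.125000, -0.125000); Gamma_ppp = 6.708075, Gamma_ppq = 0.745342, Gamma_pqq = 0.000000, Gamma_qpp = 1.609938, Gamma_qpq = 0.178882, Gamma_qqq = 0.000000; k1 = (0.125000, -0.125000, -0.081522, -0.019565)
  k2: at (p, q) = (0.512500, 0.737500), (dp/dtau, dq/dtau) = (0.116848, -0.126957); Gamma_ppp = 6.497077, Gamma_ppq = 0.720774, Gamma_pqq = 0.000000, Gamma_qpp = 1.492996, Gamma_qpq = 0.165630, Gamma_qqq = 0.000000; k2 = (0.116848, -0.126957, -0.067322, -0.015470)
  k3: at (p, q) = (0.511685, 0.737304), (dp/dtau, dq/dtau) = (0.118268, -0.126547); Gamma_ppp = 6.513047, Gamma_ppq = 0.722785, Gamma_pqq = 0.000000, Gamma_qpp = 1.502060, Gamma_qpq = 0.166691, Gamma_qqq = 0.000000; k3 = (0.118268, -0.126547, -0.069465, -0.016020)
  k4: at (p, q) = (0.523654, 0.724691), (dp/dtau, dq/dtau) = (0.111107, -0.128204); Gamma_ppp = 6.312386, Gamma_ppq = 0.699369, Gamma_pqq = 0.000000, Gamma_qpp = 1.402740, Gamma_qpq = 0.155414, Gamma_qqq = 0.000000; k4 = (0.111107, -0.128204, -0.058001, -0.012889)
  Y <- Y + (h/6)(k1 + 2k2 + 2k3 + k4): p = 0.5235, q = 0.7247, dp/dtau = 0.1112, dq/dtau = -0.1282
step 2:
  k1: at (p, q) = (0.523545, 0.724660), (dp/dtau, dq/dtau) = (0.111230, -0.128181); Gamma_ppp = 6.314511, Gamma_ppq = 0.699637, Gamma_pqq = 0.000000, Gamma_qpp = 1.403837, Gamma_qpq = 0.155543, Gamma_qqq = 0.000000; k1 = (0.111230, -0.128181, -0.058174, -0.012933)
  k2: at (p, q) = (0.534668, 0.711842), (dp/dtau, dq/dtau) = (0.105413, -0.129474); Gamma_ppp = 6.133761, Gamma_ppq = 0.678560, Gamma_pqq = 0.000000, Gamma_qpp = 1.322706, Gamma_qpq = 0.146327, Gamma_qqq = 0.000000; k2 = (0.105413, -0.129474, -0.049635, -0.010703)
  k3: at (p, q) = (0.534086, 0.711712), (dp/dtau, dq/dtau) = (0.106267, -0.129252); Gamma_ppp = 6.144784, Gamma_ppq = 0.679951, Gamma_pqq = 0.000000, Gamma_qpp = 1.327969, Gamma_qpq = 0.146946, Gamma_qqq = 0.000000; k3 = (0.106267, -0.129252, -0.050712, -0.010960)
  k4: at (p, q) = (0.544798, 0.698809), (dp/dtau, dq/dtau) = (0.101088, -0.130373); Gamma_ppp = 5.976525, Gamma_ppq = 0.660281, Gamma_pqq = 0.000000, Gamma_qpp = 1.257609, Gamma_qpq = 0.138940, Gamma_qqq = 0.000000; k4 = (0.101088, -0.130373, -0.043669, -0.009189)
  Y <- Y + (h/6)(k1 + 2k2 + 2k3 + k4): p = 0.5447, q = 0.6988, dp/dtau = 0.1011, dq/dtau = -0.1304
step 3:
  k1: at (p, q) = (0.544734, 0.698793), (dp/dtau, dq/dtau) = (0.101146, -0.130363); Gamma_ppp = 5.977709, Gamma_ppq = 0.660431, Gamma_pqq = 0.000000, Gamma_qpp = 1.258143, Gamma_qpq = 0.139003, Gamma_qqq = 0.000000; k1 = (0.101146, -0.130363, -0.043738, -0.009206)
  k2: at (p, q) = (0.554848, 0.685756), (dp/dtau, dq/dtau) = (0.096772, -0.131283); Gamma_ppp = 5.825865, Gamma_ppq = 0.642675, Gamma_pqq = 0.000000, Gamma_qpp = 1.198678, Gamma_qpq = 0.132231, Gamma_qqq = 0.000000; k2 = (0.096772, -0.131283, -0.038228, -0.007865)
  k3: at (p, q) = (0.554411, 0.685664), (dp/dtau, dq/dtau) = (0.097323, -0.131149); Gamma_ppp = 5.833637, Gamma_ppq = 0.643661, Gamma_pqq = 0.000000, Gamma_qpp = 1.202000, Gamma_qpq = 0.132624, Gamma_qqq = 0.000000; k3 = (0.097323, -0.131149, -0.038823, -0.007999)
  k4: at (p, q) = (0.564198, 0.672563), (dp/dtau, dq/dtau) = (0.093381, -0.131963); Gamma_ppp = 5.692719, Gamma_ppq = 0.627141, Gamma_pqq = 0.000000, Gamma_qpp = 1.149517, Gamma_qpq = 0.126637, Gamma_qqq = 0.000000; k4 = (0.093381, -0.131963, -0.034184, -0.006903)
  Y <- Y + (h/6)(k1 + 2k2 + 2k3 + k4): p = 0.5642, q = 0.6726, dp/dtau = 0.0934, dq/dtau = -0.1320
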